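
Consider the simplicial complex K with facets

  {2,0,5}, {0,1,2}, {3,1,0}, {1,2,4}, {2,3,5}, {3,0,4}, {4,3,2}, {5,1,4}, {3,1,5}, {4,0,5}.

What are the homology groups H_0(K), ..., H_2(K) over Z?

H_0 ≅ Z,  H_1 ≅ Z/2Z,  H_2 = 0.

Take the total order 0 < 1 < 2 < 3 < 4 < 5 on the vertex set. Then K (dimension 2) consists of the simplices:

  0-simplices (6): [0], [1], [2], [3], [4], [5]
  1-simplices (15): [0,1], [0,2], [0,3], [0,4], [0,5], [1,2], [1,3], [1,4], [1,5], [2,3], [2,4], [2,5], [3,4], [3,5], [4,5]
  2-simplices (10): [0,1,2], [0,1,3], [0,2,5], [0,3,4], [0,4,5], [1,2,4], [1,3,5], [1,4,5], [2,3,4], [2,3,5]

Hence C_0 ≅ Z^6, C_1 ≅ Z^15, C_2 ≅ Z^10.

∂_1: C_1 → C_0 is given by ∂[p,q] = [q] − [p]. For instance
  ∂[0,5] = [5] − [0].
As a 6×15 matrix over Z this has rank 5, with invariant factors (1,1,1,1,1).

Boundary ∂_2: C_2 → C_1 acts by ∂[p,q,r] = [q,r] − [p,r] + [p,q]. For instance
  ∂[1,4,5] = [4,5] − [1,5] + [1,4],
  ∂[1,3,5] = [3,5] − [1,5] + [1,3].
As a 15×10 matrix over Z this has rank 10, with invariant factors (1,1,1,1,1,1,1,1,1,2).

Now H_k = ker ∂_k / im ∂_{k+1}, so:

  H_0: rank C_0 − rank ∂_1 = 6 − 5 = 1, and the invariant factors of ∂_1 are all 1, so H_0 = Z.
  H_1: rank ker ∂_1 − rank ∂_2 = (15 − 5) − 10 = 0, and ∂_2 has invariant factor 2 > 1, so H_1 = Z/2Z.
  H_2: rank ker ∂_2 − rank ∂_3 = (10 − 10) − 0 = 0, and there is no ∂_3, so H_2 = 0.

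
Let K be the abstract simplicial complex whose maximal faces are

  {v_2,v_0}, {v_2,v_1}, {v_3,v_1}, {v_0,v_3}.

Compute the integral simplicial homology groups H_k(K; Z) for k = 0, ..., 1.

Take the total order v_0 < v_1 < v_2 < v_3 on the vertex set. Then K (dimension 1) consists of the simplices:

  0-simplices (4): [v_0], [v_1], [v_2], [v_3]
  1-simplices (4): [v_0,v_2], [v_0,v_3], [v_1,v_2], [v_1,v_3]

Hence C_0 ≅ Z^4, C_1 ≅ Z^4.

Boundary ∂_1: C_1 → C_0 is given by ∂[p,q] = [q] − [p]. For instance
  ∂[v_1,v_3] = [v_3] − [v_1].
As a 4×4 matrix over Z this has rank 3, with invariant factors (1,1,1).

Computing H_k = (kernel of ∂_k) / (image of ∂_{k+1}):

  H_0: rank C_0 − rank ∂_1 = 4 − 3 = 1, and the invariant factors of ∂_1 are all 1, so H_0 ≅ Z.
  H_1: rank ker ∂_1 − rank ∂_2 = (4 − 3) − 0 = 1, and there is no ∂_2, so H_1 ≅ Z.

As a check, the Euler characteristic is 4 − 4 = 0, which agrees with 1 − 1 = 0.

H_0 ≅ Z,  H_1 ≅ Z.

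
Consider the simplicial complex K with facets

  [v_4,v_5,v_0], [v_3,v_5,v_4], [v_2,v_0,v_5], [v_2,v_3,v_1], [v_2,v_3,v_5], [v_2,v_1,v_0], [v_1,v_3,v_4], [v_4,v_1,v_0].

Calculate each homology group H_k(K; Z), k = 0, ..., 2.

Fix the vertex order v_0 < v_1 < v_2 < v_3 < v_4 < v_5 and write every simplex with vertices in increasing order. Then dim K = 2 and the simplices of K are:

  0-simplices (6): [v_0], [v_1], [v_2], [v_3], [v_4], [v_5]
  1-simplices (12): [v_0,v_1], [v_0,v_2], [v_0,v_4], [v_0,v_5], [v_1,v_2], [v_1,v_3], [v_1,v_4], [v_2,v_3], [v_2,v_5], [v_3,v_4], [v_3,v_5], [v_4,v_5]
  2-simplices (8): [v_0,v_1,v_2], [v_0,v_1,v_4], [v_0,v_2,v_5], [v_0,v_4,v_5], [v_1,v_2,v_3], [v_1,v_3,v_4], [v_2,v_3,v_5], [v_3,v_4,v_5]

so the chain groups are C_0 ≅ Z^6, C_1 ≅ Z^12, C_2 ≅ Z^8.

∂_1: C_1 → C_0 maps an edge to its endpoints' difference, ∂[p,q] = q − p.
As a 6×12 matrix over Z this has rank 5, with invariant factors (1,1,1,1,1).

The boundary map ∂_2: C_2 → C_1 maps a triangle to the signed sum of its edges. For instance
  ∂[v_2,v_3,v_5] = [v_3,v_5] − [v_2,v_5] + [v_2,v_3],
  ∂[v_0,v_2,v_5] = [v_2,v_5] − [v_0,v_5] + [v_0,v_2].
This gives a 12×8 integer matrix of rank 7; reducing to Smith normal form yields diagonal entries (1,1,1,1,1,1,1).

From H_k ≅ ker(∂_k) / im(∂_{k+1}) we obtain:

  H_0: rank C_0 − rank ∂_1 = 6 − 5 = 1, and the invariant factors of ∂_1 are all 1, so H_0 = Z.
  H_1: rank ker ∂_1 − rank ∂_2 = (12 − 5) − 7 = 0, and the invariant factors of ∂_2 are all 1, so H_1 = 0.
  H_2: rank ker ∂_2 − rank ∂_3 = (8 − 7) − 0 = 1, and there is no ∂_3, so H_2 = Z.

H_0 ≅ Z,  H_1 = 0,  H_2 ≅ Z.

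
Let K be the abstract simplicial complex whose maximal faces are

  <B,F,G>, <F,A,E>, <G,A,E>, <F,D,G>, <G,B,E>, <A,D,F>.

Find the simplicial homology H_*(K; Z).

H_0 ≅ Z,  H_1 ≅ Z,  H_2 = 0.

K has 6 vertices, 12 edges, 6 triangles.
rank ∂_0 = 0, rank ∂_1 = 5 ⇒ b_0 = 6 − 0 − 5 = 1; all invariant factors of ∂_1 are 1 so no torsion. So H_0 ≅ Z.
rank ∂_1 = 5, rank ∂_2 = 6 ⇒ b_1 = 12 − 5 − 6 = 1; all invariant factors of ∂_2 are 1 so no torsion. So H_1 ≅ Z.
rank ∂_2 = 6, rank ∂_3 = 0 ⇒ b_2 = 6 − 6 − 0 = 0. So H_2 ≅ 0.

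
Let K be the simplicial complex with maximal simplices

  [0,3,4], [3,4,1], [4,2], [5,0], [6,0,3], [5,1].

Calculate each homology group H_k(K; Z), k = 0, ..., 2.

H_0 ≅ Z,  H_1 ≅ Z,  H_2 = 0.

Order the vertices as 0 < 1 < 2 < 3 < 4 < 5 < 6. Listing each simplex with vertices in this order, K has dimension 2 with simplices:

  0-simplices (7): [0], [1], [2], [3], [4], [5], [6]
  1-simplices (10): [0,3], [0,4], [0,5], [0,6], [1,3], [1,4], [1,5], [2,4], [3,4], [3,6]
  2-simplices (3): [0,3,4], [0,3,6], [1,3,4]

giving chain groups C_0 ≅ Z^7, C_1 ≅ Z^10, C_2 ≅ Z^3.

Boundary ∂_1: C_1 → C_0 sends each edge [p,q] (with p < q) to q − p.
As a 7×10 matrix over Z this has rank 6, with invariant factors (1,1,1,1,1,1).

Boundary ∂_2: C_2 → C_1 sends each 2-simplex [p,q,r] to [q,r] − [p,r] + [p,q]. For instance
  ∂[1,3,4] = [3,4] − [1,4] + [1,3],
  ∂[0,3,4] = [3,4] − [0,4] + [0,3].
As a 10×3 matrix over Z this has rank 3, with invariant factors (1,1,1).

Now H_k = ker ∂_k / im ∂_{k+1}, so:

  H_0: rank C_0 − rank ∂_1 = 7 − 6 = 1, and the invariant factors of ∂_1 are all 1, so H_0 ≅ Z.
  H_1: rank ker ∂_1 − rank ∂_2 = (10 − 6) − 3 = 1, and the invariant factors of ∂_2 are all 1, so H_1 ≅ Z.
  H_2: rank ker ∂_2 − rank ∂_3 = (3 − 3) − 0 = 0, and there is no ∂_3, so H_2 ≅ 0.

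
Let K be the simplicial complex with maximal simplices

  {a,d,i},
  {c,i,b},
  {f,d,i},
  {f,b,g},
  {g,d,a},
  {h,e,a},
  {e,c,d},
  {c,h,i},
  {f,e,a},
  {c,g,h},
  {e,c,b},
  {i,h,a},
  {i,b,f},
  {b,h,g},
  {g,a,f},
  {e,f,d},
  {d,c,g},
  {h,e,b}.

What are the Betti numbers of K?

Take the total order a < b < c < d < e < f < g < h < i on the vertex set. Then K (dimension 2) consists of the simplices:

  0-simplices (9): a, b, c, d, e, f, g, h, i
  1-simplices (27): ad, ae, af, ag, ah, ai, bc, be, bf, bg, bh, bi, cd, ce, cg, ch, ci, de, df, dg, di, ef, eh, fg, fi, gh, hi
  2-simplices (18): adg, adi, aef, aeh, afg, ahi, bce, bci, beh, bfg, bfi, bgh, cde, cdg, cgh, chi, def, dfi

so the chain groups are C_0 ≅ Z^9, C_1 ≅ Z^27, C_2 ≅ Z^18.

∂_1: C_1 → C_0 is given by ∂[p,q] = [q] − [p]. For instance
  ∂gh = h − g.
As a 9×27 matrix over Z this has rank 8, with invariant factors (1,1,1,1,1,1,1,1).

Boundary ∂_2: C_2 → C_1 sends each 2-simplex [p,q,r] to [q,r] − [p,r] + [p,q]. For instance
  ∂bci = ci − bi + bc,
  ∂bgh = gh − bh + bg.
The 27×18 boundary matrix has rank 18 and Smith normal form diag(1,1,1,1,1,1,1,1,1,1,1,1,1,1,1,1,1,2).

Now H_k = ker ∂_k / im ∂_{k+1}, so:

  H_0: rank C_0 − rank ∂_1 = 9 − 8 = 1, and the invariant factors of ∂_1 are all 1, so H_0 = Z.
  H_1: rank ker ∂_1 − rank ∂_2 = (27 − 8) − 18 = 1, and ∂_2 has invariant factor 2 > 1, so H_1 = Z ⊕ Z/2Z.
  H_2: rank ker ∂_2 − rank ∂_3 = (18 − 18) − 0 = 0, and there is no ∂_3, so H_2 = 0.

As a check, the Euler characteristic is 9 − 27 + 18 = 0, which agrees with 1 − 1 + 0 = 0.

Hence the Betti numbers are b_0 = 1, b_1 = 1, b_2 = 0.

b_0 = 1, b_1 = 1, b_2 = 0.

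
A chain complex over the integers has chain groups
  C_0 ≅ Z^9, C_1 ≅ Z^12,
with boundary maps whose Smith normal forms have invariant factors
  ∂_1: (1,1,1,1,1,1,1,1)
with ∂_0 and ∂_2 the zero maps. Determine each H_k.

H_0 ≅ Z,  H_1 ≅ Z^4.

H_0: b_0 = 9 − 0 − 8 = 1; torsion from ∂_1 factors > 1: none. So H_0 ≅ Z.
H_1: b_1 = 12 − 8 − 0 = 4; torsion from ∂_2 factors > 1: none. So H_1 ≅ Z^4.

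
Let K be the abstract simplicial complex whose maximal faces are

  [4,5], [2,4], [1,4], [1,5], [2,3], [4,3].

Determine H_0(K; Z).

Order the vertices as 1 < 2 < 3 < 4 < 5. Listing each simplex with vertices in this order, K has dimension 1 with simplices:

  0-simplices (5): [1], [2], [3], [4], [5]
  1-simplices (6): [1,4], [1,5], [2,3], [2,4], [3,4], [4,5]

so the chain groups are C_0 ≅ Z^5, C_1 ≅ Z^6.

Boundary ∂_1: C_1 → C_0 sends each edge [p,q] (with p < q) to q − p. For instance
  ∂[4,5] = [5] − [4].
This gives a 5×6 integer matrix of rank 4; reducing to Smith normal form yields diagonal entries (1,1,1,1).

Reading off H_k = ker ∂_k / im ∂_{k+1}:

  H_0: rank C_0 − rank ∂_1 = 5 − 4 = 1, and the invariant factors of ∂_1 are all 1, so H_0 ≅ Z.

H_0 = Z.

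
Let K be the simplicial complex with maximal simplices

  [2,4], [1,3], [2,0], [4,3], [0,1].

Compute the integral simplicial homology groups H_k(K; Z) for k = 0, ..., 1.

Order the vertices as 0 < 1 < 2 < 3 < 4. Listing each simplex with vertices in this order, K has dimension 1 with simplices:

  0-simplices (5): [0], [1], [2], [3], [4]
  1-simplices (5): [0,1], [0,2], [1,3], [2,4], [3,4]

Hence C_0 ≅ Z^5, C_1 ≅ Z^5.

∂_1: C_1 → C_0 sends each edge [p,q] (with p < q) to q − p. For instance
  ∂[2,4] = [4] − [2].
The resulting 5×5 matrix has rank 4, and its Smith normal form has invariant factors (1,1,1,1).

Reading off H_k = ker ∂_k / im ∂_{k+1}:

  H_0: rank C_0 − rank ∂_1 = 5 − 4 = 1, and the invariant factors of ∂_1 are all 1, so H_0 = Z.
  H_1: rank ker ∂_1 − rank ∂_2 = (5 − 4) − 0 = 1, and there is no ∂_2, so H_1 = Z.

H_0 = Z,  H_1 = Z.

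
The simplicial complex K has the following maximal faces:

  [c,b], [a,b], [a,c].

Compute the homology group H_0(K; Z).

H_0 = Z.

We work with the vertex ordering a < b < c. The simplices of K, each written with vertices in increasing order, are:

  0-simplices (3): a, b, c
  1-simplices (3): ab, ac, bc

so the chain groups are C_0 ≅ Z^3, C_1 ≅ Z^3.

∂_1: C_1 → C_0 maps an edge to its endpoints' difference, ∂[p,q] = q − p. For instance
  ∂bc = c − b.
As a 3×3 matrix over Z this has rank 2, with invariant factors (1,1).

From H_k ≅ ker(∂_k) / im(∂_{k+1}) we obtain:

  H_0: rank C_0 − rank ∂_1 = 3 − 2 = 1, and the invariant factors of ∂_1 are all 1, so H_0 ≅ Z.

(K is a triangulation of the circle S^1.)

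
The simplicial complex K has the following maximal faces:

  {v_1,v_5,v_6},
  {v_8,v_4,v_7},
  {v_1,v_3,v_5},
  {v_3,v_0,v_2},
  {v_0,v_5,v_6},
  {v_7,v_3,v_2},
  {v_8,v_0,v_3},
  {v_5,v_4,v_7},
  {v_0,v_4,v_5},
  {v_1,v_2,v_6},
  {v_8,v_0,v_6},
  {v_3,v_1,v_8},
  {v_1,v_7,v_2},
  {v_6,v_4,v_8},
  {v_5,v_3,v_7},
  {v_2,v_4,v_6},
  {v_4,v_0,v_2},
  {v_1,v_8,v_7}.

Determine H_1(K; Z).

K has 9 vertices, 27 edges, 18 triangles.
rank ∂_1 = 8, rank ∂_2 = 18 ⇒ b_1 = 27 − 8 − 18 = 1; ∂_2 has invariant factor(s) [2] giving torsion. So H_1 ≅ Z × Z/2.

H_1 ≅ Z × Z/2.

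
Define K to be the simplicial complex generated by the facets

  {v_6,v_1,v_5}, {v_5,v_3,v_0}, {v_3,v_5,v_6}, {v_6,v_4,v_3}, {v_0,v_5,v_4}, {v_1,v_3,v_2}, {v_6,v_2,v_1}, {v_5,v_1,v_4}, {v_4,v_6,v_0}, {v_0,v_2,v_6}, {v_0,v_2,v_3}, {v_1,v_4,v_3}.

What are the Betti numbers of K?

K has 7 vertices, 18 edges, 12 triangles.
rank ∂_0 = 0, rank ∂_1 = 6 ⇒ b_0 = 7 − 0 − 6 = 1; all invariant factors of ∂_1 are 1 so no torsion. So H_0 = Z.
rank ∂_1 = 6, rank ∂_2 = 12 ⇒ b_1 = 18 − 6 − 12 = 0; ∂_2 has invariant factor(s) [2] giving torsion. So H_1 = Z/2Z.
rank ∂_2 = 12, rank ∂_3 = 0 ⇒ b_2 = 12 − 12 − 0 = 0. So H_2 = 0.

b_0 = 1, b_1 = 0, b_2 = 0.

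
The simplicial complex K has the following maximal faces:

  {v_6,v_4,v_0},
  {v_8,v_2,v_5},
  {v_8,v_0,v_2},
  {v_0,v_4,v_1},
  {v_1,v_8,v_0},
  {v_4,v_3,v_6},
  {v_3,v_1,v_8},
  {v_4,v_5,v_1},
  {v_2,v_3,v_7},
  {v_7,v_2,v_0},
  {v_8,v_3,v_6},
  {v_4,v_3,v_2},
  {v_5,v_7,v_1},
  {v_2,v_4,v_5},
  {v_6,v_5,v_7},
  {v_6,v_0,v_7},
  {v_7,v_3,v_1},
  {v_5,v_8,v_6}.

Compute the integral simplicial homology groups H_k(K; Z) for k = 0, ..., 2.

Take the total order v_0 < v_1 < v_2 < v_3 < v_4 < v_5 < v_6 < v_7 < v_8 on the vertex set. Then K (dimension 2) consists of the simplices:

  0-simplices (9): [v_0], [v_1], [v_2], [v_3], [v_4], [v_5], [v_6], [v_7], [v_8]
  1-simplices (27): (27 of them)
  2-simplices (18): (18 of them)

Hence C_0 ≅ Z^9, C_1 ≅ Z^27, C_2 ≅ Z^18.

Boundary ∂_1: C_1 → C_0 sends each edge [p,q] (with p < q) to q − p. For instance
  ∂[v_5,v_7] = [v_7] − [v_5].
This gives a 9×27 integer matrix of rank 8; reducing to Smith normal form yields diagonal entries (1,1,1,1,1,1,1,1).

Boundary ∂_2: C_2 → C_1 acts by ∂[p,q,r] = [q,r] − [p,r] + [p,q]. For instance
  ∂[v_2,v_3,v_4] = [v_3,v_4] − [v_2,v_4] + [v_2,v_3],
  ∂[v_3,v_4,v_6] = [v_4,v_6] − [v_3,v_6] + [v_3,v_4].
This gives a 27×18 integer matrix of rank 17; reducing to Smith normal form yields diagonal entries (1,1,1,1,1,1,1,1,1,1,1,1,1,1,1,1,1).

Computing H_k = (kernel of ∂_k) / (image of ∂_{k+1}):

  H_0: rank C_0 − rank ∂_1 = 9 − 8 = 1, and the invariant factors of ∂_1 are all 1, so H_0 = Z.
  H_1: rank ker ∂_1 − rank ∂_2 = (27 − 8) − 17 = 2, and the invariant factors of ∂_2 are all 1, so H_1 = Z^2.
  H_2: rank ker ∂_2 − rank ∂_3 = (18 − 17) − 0 = 1, and there is no ∂_3, so H_2 = Z.

As a check, the Euler characteristic is 9 − 27 + 18 = 0, which agrees with 1 − 2 + 1 = 0.
(K is a triangulation of the torus T^2.)

H_0 ≅ Z,  H_1 ≅ Z^2,  H_2 ≅ Z.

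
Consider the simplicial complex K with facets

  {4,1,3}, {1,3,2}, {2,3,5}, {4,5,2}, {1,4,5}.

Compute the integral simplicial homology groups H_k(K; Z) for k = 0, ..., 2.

H_0 = Z,  H_1 = Z,  H_2 = 0.

Order the vertices as 1 < 2 < 3 < 4 < 5. Listing each simplex with vertices in this order, K has dimension 2 with simplices:

  0-simplices (5): [1], [2], [3], [4], [5]
  1-simplices (10): [1,2], [1,3], [1,4], [1,5], [2,3], [2,4], [2,5], [3,4], [3,5], [4,5]
  2-simplices (5): [1,2,3], [1,3,4], [1,4,5], [2,3,5], [2,4,5]

giving chain groups C_0 ≅ Z^5, C_1 ≅ Z^10, C_2 ≅ Z^5.

The boundary map ∂_1: C_1 → C_0 maps an edge to its endpoints' difference, ∂[p,q] = q − p.
The resulting 5×10 matrix has rank 4, and its Smith normal form has invariant factors (1,1,1,1).

Boundary ∂_2: C_2 → C_1 maps a triangle to the signed sum of its edges. For instance
  ∂[1,4,5] = [4,5] − [1,5] + [1,4],
  ∂[2,3,5] = [3,5] − [2,5] + [2,3].
This gives a 10×5 integer matrix of rank 5; reducing to Smith normal form yields diagonal entries (1,1,1,1,1).

From H_k ≅ ker(∂_k) / im(∂_{k+1}) we obtain:

  H_0: rank C_0 − rank ∂_1 = 5 − 4 = 1, and the invariant factors of ∂_1 are all 1, so H_0 ≅ Z.
  H_1: rank ker ∂_1 − rank ∂_2 = (10 − 4) − 5 = 1, and the invariant factors of ∂_2 are all 1, so H_1 ≅ Z.
  H_2: rank ker ∂_2 − rank ∂_3 = (5 − 5) − 0 = 0, and there is no ∂_3, so H_2 ≅ 0.

As a check, the Euler characteristic is 5 − 10 + 5 = 0, which agrees with 1 − 1 + 0 = 0.
(K is a triangulation of the Möbius band.)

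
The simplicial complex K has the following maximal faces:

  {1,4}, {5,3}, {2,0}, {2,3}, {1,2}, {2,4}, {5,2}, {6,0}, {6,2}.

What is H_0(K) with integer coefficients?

H_0 = Z.

Fix the vertex order 0 < 1 < 2 < 3 < 4 < 5 < 6 and write every simplex with vertices in increasing order. Then dim K = 1 and the simplices of K are:

  0-simplices (7): [0], [1], [2], [3], [4], [5], [6]
  1-simplices (9): [0,2], [0,6], [1,2], [1,4], [2,3], [2,4], [2,5], [2,6], [3,5]

so the chain groups are C_0 ≅ Z^7, C_1 ≅ Z^9.

The boundary map ∂_1: C_1 → C_0 sends each edge [p,q] (with p < q) to q − p.
The 7×9 boundary matrix has rank 6 and Smith normal form diag(1,1,1,1,1,1).

Computing H_k = (kernel of ∂_k) / (image of ∂_{k+1}):

  H_0: rank C_0 − rank ∂_1 = 7 − 6 = 1, and the invariant factors of ∂_1 are all 1, so H_0 = Z.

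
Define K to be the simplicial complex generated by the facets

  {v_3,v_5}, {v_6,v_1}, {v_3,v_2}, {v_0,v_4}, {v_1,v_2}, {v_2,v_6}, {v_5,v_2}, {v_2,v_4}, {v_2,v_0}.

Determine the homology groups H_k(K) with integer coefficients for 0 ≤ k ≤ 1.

We work with the vertex ordering v_0 < v_1 < v_2 < v_3 < v_4 < v_5 < v_6. The simplices of K, each written with vertices in increasing order, are:

  0-simplices (7): [v_0], [v_1], [v_2], [v_3], [v_4], [v_5], [v_6]
  1-simplices (9): [v_0,v_2], [v_0,v_4], [v_1,v_2], [v_1,v_6], [v_2,v_3], [v_2,v_4], [v_2,v_5], [v_2,v_6], [v_3,v_5]

so the chain groups are C_0 ≅ Z^7, C_1 ≅ Z^9.

The boundary map ∂_1: C_1 → C_0 is given by ∂[p,q] = [q] − [p]. For instance
  ∂[v_1,v_6] = [v_6] − [v_1].
This gives a 7×9 integer matrix of rank 6; reducing to Smith normal form yields diagonal entries (1,1,1,1,1,1).

From H_k ≅ ker(∂_k) / im(∂_{k+1}) we obtain:

  H_0: rank C_0 − rank ∂_1 = 7 − 6 = 1, and the invariant factors of ∂_1 are all 1, so H_0 ≅ Z.
  H_1: rank ker ∂_1 − rank ∂_2 = (9 − 6) − 0 = 3, and there is no ∂_2, so H_1 ≅ Z^3.

As a check, the Euler characteristic is 7 − 9 = -2, which agrees with 1 − 3 = -2.

H_0 = Z,  H_1 = Z^3.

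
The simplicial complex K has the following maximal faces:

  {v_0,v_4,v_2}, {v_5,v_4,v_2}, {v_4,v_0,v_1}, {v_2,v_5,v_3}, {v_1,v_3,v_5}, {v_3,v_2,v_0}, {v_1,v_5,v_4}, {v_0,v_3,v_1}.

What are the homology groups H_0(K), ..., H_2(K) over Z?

K has 6 vertices, 12 edges, 8 triangles.
rank ∂_0 = 0, rank ∂_1 = 5 ⇒ b_0 = 6 − 0 − 5 = 1; all invariant factors of ∂_1 are 1 so no torsion. So H_0 = Z.
rank ∂_1 = 5, rank ∂_2 = 7 ⇒ b_1 = 12 − 5 − 7 = 0; all invariant factors of ∂_2 are 1 so no torsion. So H_1 = 0.
rank ∂_2 = 7, rank ∂_3 = 0 ⇒ b_2 = 8 − 7 − 0 = 1. So H_2 = Z.

H_0 = Z,  H_1 = 0,  H_2 = Z.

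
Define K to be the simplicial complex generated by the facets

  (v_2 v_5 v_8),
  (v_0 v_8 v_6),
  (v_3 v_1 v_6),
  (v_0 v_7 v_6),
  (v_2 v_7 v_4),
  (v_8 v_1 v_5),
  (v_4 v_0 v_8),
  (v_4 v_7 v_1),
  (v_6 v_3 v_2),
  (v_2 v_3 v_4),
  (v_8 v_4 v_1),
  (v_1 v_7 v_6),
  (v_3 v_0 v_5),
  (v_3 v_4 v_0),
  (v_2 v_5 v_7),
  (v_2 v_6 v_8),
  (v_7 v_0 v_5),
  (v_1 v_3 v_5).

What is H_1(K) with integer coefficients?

We work with the vertex ordering v_0 < v_1 < v_2 < v_3 < v_4 < v_5 < v_6 < v_7 < v_8. The simplices of K, each written with vertices in increasing order, are:

  0-simplices (9): [v_0], [v_1], [v_2], [v_3], [v_4], [v_5], [v_6], [v_7], [v_8]
  1-simplices (27): (27 of them)
  2-simplices (18): (18 of them)

so the chain groups are C_0 ≅ Z^9, C_1 ≅ Z^27, C_2 ≅ Z^18.

∂_1: C_1 → C_0 maps an edge to its endpoints' difference, ∂[p,q] = q − p.
The 9×27 boundary matrix has rank 8 and Smith normal form diag(1,1,1,1,1,1,1,1).

The boundary map ∂_2: C_2 → C_1 sends each 2-simplex [p,q,r] to [q,r] − [p,r] + [p,q]. For instance
  ∂[v_2,v_5,v_8] = [v_5,v_8] − [v_2,v_8] + [v_2,v_5],
  ∂[v_2,v_4,v_7] = [v_4,v_7] − [v_2,v_7] + [v_2,v_4].
As a 27×18 matrix over Z this has rank 17, with invariant factors (1,1,1,1,1,1,1,1,1,1,1,1,1,1,1,1,1).

Reading off H_k = ker ∂_k / im ∂_{k+1}:

  H_1: rank ker ∂_1 − rank ∂_2 = (27 − 8) − 17 = 2, and the invariant factors of ∂_2 are all 1, so H_1 = Z^2.

H_1 ≅ Z^2.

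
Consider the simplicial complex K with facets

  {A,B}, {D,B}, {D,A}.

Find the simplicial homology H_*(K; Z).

Take the total order A < B < D on the vertex set. Then K (dimension 1) consists of the simplices:

  0-simplices (3): A, B, D
  1-simplices (3): AB, AD, BD

Hence C_0 ≅ Z^3, C_1 ≅ Z^3.

∂_1: C_1 → C_0 sends each edge [p,q] (with p < q) to q − p.
The resulting 3×3 matrix has rank 2, and its Smith normal form has invariant factors (1,1).

From H_k ≅ ker(∂_k) / im(∂_{k+1}) we obtain:

  H_0: rank C_0 − rank ∂_1 = 3 − 2 = 1, and the invariant factors of ∂_1 are all 1, so H_0 ≅ Z.
  H_1: rank ker ∂_1 − rank ∂_2 = (3 − 2) − 0 = 1, and there is no ∂_2, so H_1 ≅ Z.

As a check, the Euler characteristic is 3 − 3 = 0, which agrees with 1 − 1 = 0.

H_0 = Z,  H_1 = Z.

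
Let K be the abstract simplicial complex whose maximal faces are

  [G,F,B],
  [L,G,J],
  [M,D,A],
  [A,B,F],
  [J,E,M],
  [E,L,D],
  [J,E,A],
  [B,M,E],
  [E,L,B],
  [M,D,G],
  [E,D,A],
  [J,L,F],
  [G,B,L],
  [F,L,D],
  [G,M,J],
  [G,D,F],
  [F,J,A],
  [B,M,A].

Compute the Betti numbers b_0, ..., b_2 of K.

b_0 = 1, b_1 = 1, b_2 = 0.

Take the total order A < B < D < E < F < G < J < L < M on the vertex set. Then K (dimension 2) consists of the simplices:

  0-simplices (9): A, B, D, E, F, G, J, L, M
  1-simplices (27): AB, AD, AE, AF, AJ, AM, BE, BF, BG, BL, BM, DE, DF, DG, DL, DM, EJ, EL, EM, FG, FJ, FL, GJ, GL, GM, JL, JM
  2-simplices (18): ABF, ABM, ADE, ADM, AEJ, AFJ, BEL, BEM, BFG, BGL, DEL, DFG, DFL, DGM, EJM, FJL, GJL, GJM

giving chain groups C_0 ≅ Z^9, C_1 ≅ Z^27, C_2 ≅ Z^18.

Boundary ∂_1: C_1 → C_0 is given by ∂[p,q] = [q] − [p].
As a 9×27 matrix over Z this has rank 8, with invariant factors (1,1,1,1,1,1,1,1).

The boundary map ∂_2: C_2 → C_1 sends each 2-simplex [p,q,r] to [q,r] − [p,r] + [p,q]. For instance
  ∂DFG = FG − DG + DF,
  ∂DEL = EL − DL + DE.
The 27×18 boundary matrix has rank 18 and Smith normal form diag(1,1,1,1,1,1,1,1,1,1,1,1,1,1,1,1,1,2).

Reading off H_k = ker ∂_k / im ∂_{k+1}:

  H_0: rank C_0 − rank ∂_1 = 9 − 8 = 1, and the invariant factors of ∂_1 are all 1, so H_0 = Z.
  H_1: rank ker ∂_1 − rank ∂_2 = (27 − 8) − 18 = 1, and ∂_2 has invariant factor 2 > 1, so H_1 = Z ⊕ Z/2.
  H_2: rank ker ∂_2 − rank ∂_3 = (18 − 18) − 0 = 0, and there is no ∂_3, so H_2 = 0.

(K is a triangulation of the Klein bottle.)

Hence the Betti numbers are b_0 = 1, b_1 = 1, b_2 = 0.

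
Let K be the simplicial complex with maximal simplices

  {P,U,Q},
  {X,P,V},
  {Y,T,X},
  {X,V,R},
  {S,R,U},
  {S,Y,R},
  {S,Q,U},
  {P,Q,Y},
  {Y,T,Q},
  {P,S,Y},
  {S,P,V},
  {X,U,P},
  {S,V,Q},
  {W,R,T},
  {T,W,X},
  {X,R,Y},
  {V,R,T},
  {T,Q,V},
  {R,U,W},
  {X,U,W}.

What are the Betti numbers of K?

Order the vertices as P < Q < R < S < T < U < V < W < X < Y. Listing each simplex with vertices in this order, K has dimension 2 with simplices:

  0-simplices (10): P, Q, R, S, T, U, V, W, X, Y
  1-simplices (30): PQ, PS, PU, PV, PX, PY, QS, QT, QU, QV, QY, RS, RT, RU, RV, RW, RX, RY, SU, SV, SY, TV, TW, TX, TY, UW, UX, VX, WX, XY
  2-simplices (20): PQU, PQY, PSV, PSY, PUX, PVX, QSU, QSV, QTV, QTY, RSU, RSY, RTV, RTW, RUW, RVX, RXY, TWX, TXY, UWX

giving chain groups C_0 ≅ Z^10, C_1 ≅ Z^30, C_2 ≅ Z^20.

∂_1: C_1 → C_0 maps an edge to its endpoints' difference, ∂[p,q] = q − p. For instance
  ∂SY = Y − S.
The resulting 10×30 matrix has rank 9, and its Smith normal form has invariant factors (1,1,1,1,1,1,1,1,1).

∂_2: C_2 → C_1 maps a triangle to the signed sum of its edges. For instance
  ∂RUW = UW − RW + RU,
  ∂PVX = VX − PX + PV.
As a 30×20 matrix over Z this has rank 20, with invariant factors (1,1,1,1,1,1,1,1,1,1,1,1,1,1,1,1,1,1,1,2).

Computing H_k = (kernel of ∂_k) / (image of ∂_{k+1}):

  H_0: rank C_0 − rank ∂_1 = 10 − 9 = 1, and the invariant factors of ∂_1 are all 1, so H_0 = Z.
  H_1: rank ker ∂_1 − rank ∂_2 = (30 − 9) − 20 = 1, and ∂_2 has invariant factor 2 > 1, so H_1 = Z ⊕ Z/2Z.
  H_2: rank ker ∂_2 − rank ∂_3 = (20 − 20) − 0 = 0, and there is no ∂_3, so H_2 = 0.

Hence the Betti numbers are b_0 = 1, b_1 = 1, b_2 = 0.

b_0 = 1, b_1 = 1, b_2 = 0.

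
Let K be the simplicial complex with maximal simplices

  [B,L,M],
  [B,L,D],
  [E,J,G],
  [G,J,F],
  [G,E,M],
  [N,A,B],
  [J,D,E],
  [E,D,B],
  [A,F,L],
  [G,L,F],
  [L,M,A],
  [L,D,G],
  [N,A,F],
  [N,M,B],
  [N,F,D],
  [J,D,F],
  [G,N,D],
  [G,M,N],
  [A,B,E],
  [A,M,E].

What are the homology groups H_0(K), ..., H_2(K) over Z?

K has 10 vertices, 30 edges, 20 triangles.
rank ∂_0 = 0, rank ∂_1 = 9 ⇒ b_0 = 10 − 0 − 9 = 1; all invariant factors of ∂_1 are 1 so no torsion. So H_0 = Z.
rank ∂_1 = 9, rank ∂_2 = 20 ⇒ b_1 = 30 − 9 − 20 = 1; ∂_2 has invariant factor(s) [2] giving torsion. So H_1 = Z ⊕ Z_2.
rank ∂_2 = 20, rank ∂_3 = 0 ⇒ b_2 = 20 − 20 − 0 = 0. So H_2 = 0.

H_0 = Z,  H_1 = Z ⊕ Z_2,  H_2 = 0.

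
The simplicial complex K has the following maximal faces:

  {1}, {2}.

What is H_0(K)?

Fix the vertex order 1 < 2 and write every simplex with vertices in increasing order. Then dim K = 0 and the simplices of K are:

  0-simplices (2): [1], [2]

Hence C_0 ≅ Z^2.

From H_k ≅ ker(∂_k) / im(∂_{k+1}) we obtain:

  H_0: rank C_0 − rank ∂_1 = 2 − 0 = 2, and there is no ∂_1, so H_0 = Z^2.

H_0 = Z^2.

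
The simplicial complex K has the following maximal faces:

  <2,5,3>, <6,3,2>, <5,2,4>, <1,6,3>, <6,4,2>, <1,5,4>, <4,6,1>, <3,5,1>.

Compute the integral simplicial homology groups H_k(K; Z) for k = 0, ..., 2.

H_0 ≅ Z,  H_1 = 0,  H_2 ≅ Z.

K has 6 vertices, 12 edges, 8 triangles.
rank ∂_0 = 0, rank ∂_1 = 5 ⇒ b_0 = 6 − 0 − 5 = 1; all invariant factors of ∂_1 are 1 so no torsion. So H_0 ≅ Z.
rank ∂_1 = 5, rank ∂_2 = 7 ⇒ b_1 = 12 − 5 − 7 = 0; all invariant factors of ∂_2 are 1 so no torsion. So H_1 ≅ 0.
rank ∂_2 = 7, rank ∂_3 = 0 ⇒ b_2 = 8 − 7 − 0 = 1. So H_2 ≅ Z.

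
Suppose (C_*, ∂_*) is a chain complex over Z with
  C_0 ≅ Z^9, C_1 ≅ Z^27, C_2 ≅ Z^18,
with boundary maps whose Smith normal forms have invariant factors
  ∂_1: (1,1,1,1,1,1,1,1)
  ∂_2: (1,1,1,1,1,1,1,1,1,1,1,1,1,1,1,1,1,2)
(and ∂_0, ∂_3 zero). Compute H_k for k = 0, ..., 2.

H_0 ≅ Z,  H_1 ≅ Z ⊕ Z/2,  H_2 = 0.

H_0: b_0 = 9 − 0 − 8 = 1; torsion from ∂_1 factors > 1: none. So H_0 ≅ Z.
H_1: b_1 = 27 − 8 − 18 = 1; torsion from ∂_2 factors > 1: [2]. So H_1 ≅ Z ⊕ Z/2.
H_2: b_2 = 18 − 18 − 0 = 0; torsion from ∂_3 factors > 1: none. So H_2 ≅ 0.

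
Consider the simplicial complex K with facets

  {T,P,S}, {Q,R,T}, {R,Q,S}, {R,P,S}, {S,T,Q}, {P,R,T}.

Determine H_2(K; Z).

Order the vertices as P < Q < R < S < T. Listing each simplex with vertices in this order, K has dimension 2 with simplices:

  0-simplices (5): P, Q, R, S, T
  1-simplices (9): PR, PS, PT, QR, QS, QT, RS, RT, ST
  2-simplices (6): PRS, PRT, PST, QRS, QRT, QST

so the chain groups are C_0 ≅ Z^5, C_1 ≅ Z^9, C_2 ≅ Z^6.

∂_1: C_1 → C_0 maps an edge to its endpoints' difference, ∂[p,q] = q − p. For instance
  ∂PR = R − P.
This gives a 5×9 integer matrix of rank 4; reducing to Smith normal form yields diagonal entries (1,1,1,1).

The boundary map ∂_2: C_2 → C_1 sends each 2-simplex [p,q,r] to [q,r] − [p,r] + [p,q]. For instance
  ∂PRT = RT − PT + PR,
  ∂PST = ST − PT + PS.
As a 9×6 matrix over Z this has rank 5, with invariant factors (1,1,1,1,1).

Reading off H_k = ker ∂_k / im ∂_{k+1}:

  H_2: rank ker ∂_2 − rank ∂_3 = (6 − 5) − 0 = 1, and there is no ∂_3, so H_2 ≅ Z.

H_2 = Z.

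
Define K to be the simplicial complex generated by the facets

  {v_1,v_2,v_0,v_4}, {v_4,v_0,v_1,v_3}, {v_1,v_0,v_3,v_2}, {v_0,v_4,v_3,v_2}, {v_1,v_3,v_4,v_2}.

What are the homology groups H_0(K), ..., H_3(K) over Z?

H_0 = Z,  H_1 = 0,  H_2 = 0,  H_3 = Z.

K has 5 vertices, 10 edges, 10 triangles, 5 3-simplices.
rank ∂_0 = 0, rank ∂_1 = 4 ⇒ b_0 = 5 − 0 − 4 = 1; all invariant factors of ∂_1 are 1 so no torsion. So H_0 = Z.
rank ∂_1 = 4, rank ∂_2 = 6 ⇒ b_1 = 10 − 4 − 6 = 0; all invariant factors of ∂_2 are 1 so no torsion. So H_1 = 0.
rank ∂_2 = 6, rank ∂_3 = 4 ⇒ b_2 = 10 − 6 − 4 = 0; all invariant factors of ∂_3 are 1 so no torsion. So H_2 = 0.
rank ∂_3 = 4, rank ∂_4 = 0 ⇒ b_3 = 5 − 4 − 0 = 1. So H_3 = Z.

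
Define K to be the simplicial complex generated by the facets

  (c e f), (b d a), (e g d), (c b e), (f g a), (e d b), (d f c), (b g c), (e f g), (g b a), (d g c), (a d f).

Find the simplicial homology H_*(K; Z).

H_0 = Z,  H_1 = Z/2Z,  H_2 = 0.

Order the vertices as a < b < c < d < e < f < g. Listing each simplex with vertices in this order, K has dimension 2 with simplices:

  0-simplices (7): a, b, c, d, e, f, g
  1-simplices (18): ab, ad, af, ag, bc, bd, be, bg, cd, ce, cf, cg, de, df, dg, ef, eg, fg
  2-simplices (12): abd, abg, adf, afg, bce, bcg, bde, cdf, cdg, cef, deg, efg

so the chain groups are C_0 ≅ Z^7, C_1 ≅ Z^18, C_2 ≅ Z^12.

∂_1: C_1 → C_0 sends each edge [p,q] (with p < q) to q − p. For instance
  ∂be = e − b.
The 7×18 boundary matrix has rank 6 and Smith normal form diag(1,1,1,1,1,1).

The boundary map ∂_2: C_2 → C_1 acts by ∂[p,q,r] = [q,r] − [p,r] + [p,q]. For instance
  ∂abg = bg − ag + ab,
  ∂cdf = df − cf + cd.
The 18×12 boundary matrix has rank 12 and Smith normal form diag(1,1,1,1,1,1,1,1,1,1,1,2).

Reading off H_k = ker ∂_k / im ∂_{k+1}:

  H_0: rank C_0 − rank ∂_1 = 7 − 6 = 1, and the invariant factors of ∂_1 are all 1, so H_0 ≅ Z.
  H_1: rank ker ∂_1 − rank ∂_2 = (18 − 6) − 12 = 0, and ∂_2 has invariant factor 2 > 1, so H_1 ≅ Z/2Z.
  H_2: rank ker ∂_2 − rank ∂_3 = (12 − 12) − 0 = 0, and there is no ∂_3, so H_2 ≅ 0.

(K is a triangulation of the real projective plane RP^2.)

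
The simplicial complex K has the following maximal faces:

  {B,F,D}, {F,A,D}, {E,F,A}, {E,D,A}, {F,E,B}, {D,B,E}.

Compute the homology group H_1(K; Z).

K has 5 vertices, 9 edges, 6 triangles.
rank ∂_1 = 4, rank ∂_2 = 5 ⇒ b_1 = 9 − 4 − 5 = 0; all invariant factors of ∂_2 are 1 so no torsion. So H_1 ≅ 0.

H_1 = 0.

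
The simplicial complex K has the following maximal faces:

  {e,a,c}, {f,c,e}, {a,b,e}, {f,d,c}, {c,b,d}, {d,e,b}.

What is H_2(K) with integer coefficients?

Take the total order a < b < c < d < e < f on the vertex set. Then K (dimension 2) consists of the simplices:

  0-simplices (6): a, b, c, d, e, f
  1-simplices (12): ab, ac, ae, bc, bd, be, cd, ce, cf, de, df, ef
  2-simplices (6): abe, ace, bcd, bde, cdf, cef

Hence C_0 ≅ Z^6, C_1 ≅ Z^12, C_2 ≅ Z^6.

∂_1: C_1 → C_0 is given by ∂[p,q] = [q] − [p]. For instance
  ∂de = e − d.
The resulting 6×12 matrix has rank 5, and its Smith normal form has invariant factors (1,1,1,1,1).

The boundary map ∂_2: C_2 → C_1 acts by ∂[p,q,r] = [q,r] − [p,r] + [p,q]. For instance
  ∂bcd = cd − bd + bc,
  ∂cdf = df − cf + cd.
The resulting 12×6 matrix has rank 6, and its Smith normal form has invariant factors (1,1,1,1,1,1).

Reading off H_k = ker ∂_k / im ∂_{k+1}:

  H_2: rank ker ∂_2 − rank ∂_3 = (6 − 6) − 0 = 0, and there is no ∂_3, so H_2 ≅ 0.

H_2 = 0.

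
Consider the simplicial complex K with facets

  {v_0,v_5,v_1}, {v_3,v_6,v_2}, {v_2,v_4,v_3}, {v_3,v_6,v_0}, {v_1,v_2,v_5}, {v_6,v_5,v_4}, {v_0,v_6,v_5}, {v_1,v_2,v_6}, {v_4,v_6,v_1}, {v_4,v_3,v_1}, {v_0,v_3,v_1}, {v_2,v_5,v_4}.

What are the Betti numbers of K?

b_0 = 1, b_1 = 0, b_2 = 0.

We work with the vertex ordering v_0 < v_1 < v_2 < v_3 < v_4 < v_5 < v_6. The simplices of K, each written with vertices in increasing order, are:

  0-simplices (7): [v_0], [v_1], [v_2], [v_3], [v_4], [v_5], [v_6]
  1-simplices (18): (18 of them)
  2-simplices (12): (12 of them)

giving chain groups C_0 ≅ Z^7, C_1 ≅ Z^18, C_2 ≅ Z^12.

Boundary ∂_1: C_1 → C_0 sends each edge [p,q] (with p < q) to q − p. For instance
  ∂[v_0,v_1] = [v_1] − [v_0].
The 7×18 boundary matrix has rank 6 and Smith normal form diag(1,1,1,1,1,1).

The boundary map ∂_2: C_2 → C_1 sends each 2-simplex [p,q,r] to [q,r] − [p,r] + [p,q]. For instance
  ∂[v_0,v_5,v_6] = [v_5,v_6] − [v_0,v_6] + [v_0,v_5],
  ∂[v_0,v_1,v_5] = [v_1,v_5] − [v_0,v_5] + [v_0,v_1].
The resulting 18×12 matrix has rank 12, and its Smith normal form has invariant factors (1,1,1,1,1,1,1,1,1,1,1,2).

Now H_k = ker ∂_k / im ∂_{k+1}, so:

  H_0: rank C_0 − rank ∂_1 = 7 − 6 = 1, and the invariant factors of ∂_1 are all 1, so H_0 ≅ Z.
  H_1: rank ker ∂_1 − rank ∂_2 = (18 − 6) − 12 = 0, and ∂_2 has invariant factor 2 > 1, so H_1 ≅ Z/2.
  H_2: rank ker ∂_2 − rank ∂_3 = (12 − 12) − 0 = 0, and there is no ∂_3, so H_2 ≅ 0.

As a check, the Euler characteristic is 7 − 18 + 12 = 1, which agrees with 1 − 0 + 0 = 1.

Hence the Betti numbers are b_0 = 1, b_1 = 0, b_2 = 0.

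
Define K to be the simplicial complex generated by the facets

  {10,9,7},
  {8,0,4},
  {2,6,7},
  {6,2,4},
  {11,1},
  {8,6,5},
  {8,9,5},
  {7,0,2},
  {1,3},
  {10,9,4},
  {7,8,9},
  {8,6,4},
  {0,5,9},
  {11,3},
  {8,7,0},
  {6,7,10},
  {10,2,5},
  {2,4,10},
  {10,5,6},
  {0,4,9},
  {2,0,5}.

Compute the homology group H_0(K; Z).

H_0 = Z^2.

Take the total order 0 < 1 < 2 < 3 < 4 < 5 < 6 < 7 < 8 < 9 < 10 < 11 on the vertex set. Then K (dimension 2) consists of the simplices:

  0-simplices (12): [0], [1], [2], [3], [4], [5], [6], [7], [8], [9], [10], [11]
  1-simplices (30): (30 of them)
  2-simplices (18): (18 of them)

giving chain groups C_0 ≅ Z^12, C_1 ≅ Z^30, C_2 ≅ Z^18.

Boundary ∂_1: C_1 → C_0 sends each edge [p,q] (with p < q) to q − p.
The 12×30 boundary matrix has rank 10 and Smith normal form diag(1,1,1,1,1,1,1,1,1,1).

Boundary ∂_2: C_2 → C_1 maps a triangle to the signed sum of its edges. For instance
  ∂[0,2,7] = [2,7] − [0,7] + [0,2],
  ∂[5,8,9] = [8,9] − [5,9] + [5,8].
As a 30×18 matrix over Z this has rank 18, with invariant factors (1,1,1,1,1,1,1,1,1,1,1,1,1,1,1,1,1,2).

Now H_k = ker ∂_k / im ∂_{k+1}, so:

  H_0: rank C_0 − rank ∂_1 = 12 − 10 = 2, and the invariant factors of ∂_1 are all 1, so H_0 = Z^2.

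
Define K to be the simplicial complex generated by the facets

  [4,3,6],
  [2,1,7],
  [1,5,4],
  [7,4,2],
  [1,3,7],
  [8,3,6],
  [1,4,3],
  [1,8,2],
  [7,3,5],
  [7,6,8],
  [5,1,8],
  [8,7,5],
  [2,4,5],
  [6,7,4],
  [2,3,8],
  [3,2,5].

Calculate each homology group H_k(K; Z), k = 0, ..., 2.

H_0 ≅ Z,  H_1 ≅ Z^2,  H_2 ≅ Z.

Fix the vertex order 1 < 2 < 3 < 4 < 5 < 6 < 7 < 8 and write every simplex with vertices in increasing order. Then dim K = 2 and the simplices of K are:

  0-simplices (8): [1], [2], [3], [4], [5], [6], [7], [8]
  1-simplices (24): (24 of them)
  2-simplices (16): [1,2,7], [1,2,8], [1,3,4], [1,3,7], [1,4,5], [1,5,8], [2,3,5], [2,3,8], [2,4,5], [2,4,7], [3,4,6], [3,5,7], [3,6,8], [4,6,7], [5,7,8], [6,7,8]

Hence C_0 ≅ Z^8, C_1 ≅ Z^24, C_2 ≅ Z^16.

The boundary map ∂_1: C_1 → C_0 maps an edge to its endpoints' difference, ∂[p,q] = q − p. For instance
  ∂[2,3] = [3] − [2].
The 8×24 boundary matrix has rank 7 and Smith normal form diag(1,1,1,1,1,1,1).

∂_2: C_2 → C_1 acts by ∂[p,q,r] = [q,r] − [p,r] + [p,q]. For instance
  ∂[1,3,7] = [3,7] − [1,7] + [1,3],
  ∂[2,3,8] = [3,8] − [2,8] + [2,3].
This gives a 24×16 integer matrix of rank 15; reducing to Smith normal form yields diagonal entries (1,1,1,1,1,1,1,1,1,1,1,1,1,1,1).

Computing H_k = (kernel of ∂_k) / (image of ∂_{k+1}):

  H_0: rank C_0 − rank ∂_1 = 8 − 7 = 1, and the invariant factors of ∂_1 are all 1, so H_0 = Z.
  H_1: rank ker ∂_1 − rank ∂_2 = (24 − 7) − 15 = 2, and the invariant factors of ∂_2 are all 1, so H_1 = Z^2.
  H_2: rank ker ∂_2 − rank ∂_3 = (16 − 15) − 0 = 1, and there is no ∂_3, so H_2 = Z.

(K is a triangulation of the torus T^2.)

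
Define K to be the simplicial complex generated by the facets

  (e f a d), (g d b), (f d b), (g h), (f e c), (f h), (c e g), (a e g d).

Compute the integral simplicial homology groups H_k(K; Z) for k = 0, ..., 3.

Take the total order a < b < c < d < e < f < g < h on the vertex set. Then K (dimension 3) consists of the simplices:

  0-simplices (8): a, b, c, d, e, f, g, h
  1-simplices (17): ad, ae, af, ag, bd, bf, bg, ce, cf, cg, de, df, dg, ef, eg, fh, gh
  2-simplices (11): ade, adf, adg, aef, aeg, bdf, bdg, cef, ceg, def, deg
  3-simplices (2): adef, adeg

giving chain groups C_0 ≅ Z^8, C_1 ≅ Z^17, C_2 ≅ Z^11, C_3 ≅ Z^2.

The boundary map ∂_1: C_1 → C_0 is given by ∂[p,q] = [q] − [p]. For instance
  ∂df = f − d.
The resulting 8×17 matrix has rank 7, and its Smith normal form has invariant factors (1,1,1,1,1,1,1).

∂_2: C_2 → C_1 sends each 2-simplex [p,q,r] to [q,r] − [p,r] + [p,q]. For instance
  ∂bdg = dg − bg + bd,
  ∂aef = ef − af + ae.
As a 17×11 matrix over Z this has rank 9, with invariant factors (1,1,1,1,1,1,1,1,1).

∂_3: C_3 → C_2 sends each 3-simplex σ to the alternating sum Σ_i (−1)^i (σ with its i-th vertex removed). For instance
  ∂adeg = deg − aeg + adg − ade,
  ∂adef = def − aef + adf − ade.
This gives a 11×2 integer matrix of rank 2; reducing to Smith normal form yields diagonal entries (1,1).

Reading off H_k = ker ∂_k / im ∂_{k+1}:

  H_0: rank C_0 − rank ∂_1 = 8 − 7 = 1, and the invariant factors of ∂_1 are all 1, so H_0 = Z.
  H_1: rank ker ∂_1 − rank ∂_2 = (17 − 7) − 9 = 1, and the invariant factors of ∂_2 are all 1, so H_1 = Z.
  H_2: rank ker ∂_2 − rank ∂_3 = (11 − 9) − 2 = 0, and the invariant factors of ∂_3 are all 1, so H_2 = 0.
  H_3: rank ker ∂_3 − rank ∂_4 = (2 − 2) − 0 = 0, and there is no ∂_4, so H_3 = 0.

H_0 ≅ Z,  H_1 ≅ Z,  H_2 = 0,  H_3 = 0.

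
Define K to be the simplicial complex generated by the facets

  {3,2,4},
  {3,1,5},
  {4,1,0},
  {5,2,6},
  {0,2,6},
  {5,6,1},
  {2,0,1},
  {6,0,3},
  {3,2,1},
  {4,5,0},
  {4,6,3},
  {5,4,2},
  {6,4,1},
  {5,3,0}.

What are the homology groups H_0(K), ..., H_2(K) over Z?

H_0 = Z,  H_1 = Z^2,  H_2 = Z.

Order the vertices as 0 < 1 < 2 < 3 < 4 < 5 < 6. Listing each simplex with vertices in this order, K has dimension 2 with simplices:

  0-simplices (7): [0], [1], [2], [3], [4], [5], [6]
  1-simplices (21): [0,1], [0,2], [0,3], [0,4], [0,5], [0,6], [1,2], [1,3], [1,4], [1,5], [1,6], [2,3], [2,4], [2,5], [2,6], [3,4], [3,5], [3,6], [4,5], [4,6], [5,6]
  2-simplices (14): [0,1,2], [0,1,4], [0,2,6], [0,3,5], [0,3,6], [0,4,5], [1,2,3], [1,3,5], [1,4,6], [1,5,6], [2,3,4], [2,4,5], [2,5,6], [3,4,6]

so the chain groups are C_0 ≅ Z^7, C_1 ≅ Z^21, C_2 ≅ Z^14.

Boundary ∂_1: C_1 → C_0 maps an edge to its endpoints' difference, ∂[p,q] = q − p. For instance
  ∂[2,6] = [6] − [2].
This gives a 7×21 integer matrix of rank 6; reducing to Smith normal form yields diagonal entries (1,1,1,1,1,1).

Boundary ∂_2: C_2 → C_1 sends each 2-simplex [p,q,r] to [q,r] − [p,r] + [p,q]. For instance
  ∂[1,5,6] = [5,6] − [1,6] + [1,5],
  ∂[0,3,5] = [3,5] − [0,5] + [0,3].
As a 21×14 matrix over Z this has rank 13, with invariant factors (1,1,1,1,1,1,1,1,1,1,1,1,1).

From H_k ≅ ker(∂_k) / im(∂_{k+1}) we obtain:

  H_0: rank C_0 − rank ∂_1 = 7 − 6 = 1, and the invariant factors of ∂_1 are all 1, so H_0 ≅ Z.
  H_1: rank ker ∂_1 − rank ∂_2 = (21 − 6) − 13 = 2, and the invariant factors of ∂_2 are all 1, so H_1 ≅ Z^2.
  H_2: rank ker ∂_2 − rank ∂_3 = (14 − 13) − 0 = 1, and there is no ∂_3, so H_2 ≅ Z.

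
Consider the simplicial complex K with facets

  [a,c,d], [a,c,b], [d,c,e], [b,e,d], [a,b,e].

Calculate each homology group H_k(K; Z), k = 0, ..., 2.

H_0 ≅ Z,  H_1 ≅ Z,  H_2 = 0.

Order the vertices as a < b < c < d < e. Listing each simplex with vertices in this order, K has dimension 2 with simplices:

  0-simplices (5): a, b, c, d, e
  1-simplices (10): ab, ac, ad, ae, bc, bd, be, cd, ce, de
  2-simplices (5): abc, abe, acd, bde, cde

Hence C_0 ≅ Z^5, C_1 ≅ Z^10, C_2 ≅ Z^5.

∂_1: C_1 → C_0 sends each edge [p,q] (with p < q) to q − p.
The 5×10 boundary matrix has rank 4 and Smith normal form diag(1,1,1,1).

∂_2: C_2 → C_1 maps a triangle to the signed sum of its edges. For instance
  ∂abc = bc − ac + ab,
  ∂bde = de − be + bd.
This gives a 10×5 integer matrix of rank 5; reducing to Smith normal form yields diagonal entries (1,1,1,1,1).

Computing H_k = (kernel of ∂_k) / (image of ∂_{k+1}):

  H_0: rank C_0 − rank ∂_1 = 5 − 4 = 1, and the invariant factors of ∂_1 are all 1, so H_0 ≅ Z.
  H_1: rank ker ∂_1 − rank ∂_2 = (10 − 4) − 5 = 1, and the invariant factors of ∂_2 are all 1, so H_1 ≅ Z.
  H_2: rank ker ∂_2 − rank ∂_3 = (5 − 5) − 0 = 0, and there is no ∂_3, so H_2 ≅ 0.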